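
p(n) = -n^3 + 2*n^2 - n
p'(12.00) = -385.00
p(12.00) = -1452.00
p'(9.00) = -208.00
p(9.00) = -576.00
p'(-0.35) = -2.77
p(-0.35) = 0.64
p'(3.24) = -19.53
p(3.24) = -16.26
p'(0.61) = 0.32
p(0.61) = -0.09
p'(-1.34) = -11.75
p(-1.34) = 7.34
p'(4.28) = -38.84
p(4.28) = -46.05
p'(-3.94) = -63.33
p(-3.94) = 96.15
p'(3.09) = -17.28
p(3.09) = -13.50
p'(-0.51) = -3.82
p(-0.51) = 1.16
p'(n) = -3*n^2 + 4*n - 1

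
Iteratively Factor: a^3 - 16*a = (a)*(a^2 - 16) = a*(a - 4)*(a + 4)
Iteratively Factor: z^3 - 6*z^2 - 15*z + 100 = (z - 5)*(z^2 - z - 20) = (z - 5)^2*(z + 4)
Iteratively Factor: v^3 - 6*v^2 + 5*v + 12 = (v + 1)*(v^2 - 7*v + 12) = (v - 3)*(v + 1)*(v - 4)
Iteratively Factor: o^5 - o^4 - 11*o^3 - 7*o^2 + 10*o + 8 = (o + 2)*(o^4 - 3*o^3 - 5*o^2 + 3*o + 4) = (o + 1)*(o + 2)*(o^3 - 4*o^2 - o + 4) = (o - 1)*(o + 1)*(o + 2)*(o^2 - 3*o - 4) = (o - 1)*(o + 1)^2*(o + 2)*(o - 4)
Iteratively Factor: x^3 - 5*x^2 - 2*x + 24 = (x + 2)*(x^2 - 7*x + 12) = (x - 3)*(x + 2)*(x - 4)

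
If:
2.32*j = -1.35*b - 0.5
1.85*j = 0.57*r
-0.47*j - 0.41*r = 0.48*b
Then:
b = -0.68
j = 0.18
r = 0.59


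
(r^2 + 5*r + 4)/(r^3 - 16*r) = (r + 1)/(r*(r - 4))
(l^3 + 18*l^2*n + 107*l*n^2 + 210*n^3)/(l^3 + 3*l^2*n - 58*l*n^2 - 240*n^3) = (l + 7*n)/(l - 8*n)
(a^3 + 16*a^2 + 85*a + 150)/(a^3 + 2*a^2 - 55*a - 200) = (a + 6)/(a - 8)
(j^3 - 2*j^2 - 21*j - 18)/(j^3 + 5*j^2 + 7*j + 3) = (j - 6)/(j + 1)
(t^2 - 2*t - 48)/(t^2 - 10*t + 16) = (t + 6)/(t - 2)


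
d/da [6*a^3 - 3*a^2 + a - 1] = 18*a^2 - 6*a + 1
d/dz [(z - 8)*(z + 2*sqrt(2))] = 2*z - 8 + 2*sqrt(2)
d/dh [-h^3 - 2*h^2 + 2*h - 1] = -3*h^2 - 4*h + 2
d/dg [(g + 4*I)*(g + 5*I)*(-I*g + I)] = -3*I*g^2 + 2*g*(9 + I) - 9 + 20*I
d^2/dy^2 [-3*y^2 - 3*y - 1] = -6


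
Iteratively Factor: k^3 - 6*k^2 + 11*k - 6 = (k - 2)*(k^2 - 4*k + 3) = (k - 3)*(k - 2)*(k - 1)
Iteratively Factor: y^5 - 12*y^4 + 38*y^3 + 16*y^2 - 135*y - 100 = (y - 5)*(y^4 - 7*y^3 + 3*y^2 + 31*y + 20) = (y - 5)*(y + 1)*(y^3 - 8*y^2 + 11*y + 20) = (y - 5)*(y + 1)^2*(y^2 - 9*y + 20) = (y - 5)*(y - 4)*(y + 1)^2*(y - 5)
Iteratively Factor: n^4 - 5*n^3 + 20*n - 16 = (n + 2)*(n^3 - 7*n^2 + 14*n - 8) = (n - 1)*(n + 2)*(n^2 - 6*n + 8) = (n - 4)*(n - 1)*(n + 2)*(n - 2)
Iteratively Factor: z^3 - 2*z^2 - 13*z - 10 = (z + 2)*(z^2 - 4*z - 5) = (z - 5)*(z + 2)*(z + 1)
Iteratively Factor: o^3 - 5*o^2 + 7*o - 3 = (o - 1)*(o^2 - 4*o + 3) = (o - 1)^2*(o - 3)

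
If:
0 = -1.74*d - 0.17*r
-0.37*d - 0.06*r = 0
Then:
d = 0.00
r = 0.00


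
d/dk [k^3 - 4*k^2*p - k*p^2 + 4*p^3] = 3*k^2 - 8*k*p - p^2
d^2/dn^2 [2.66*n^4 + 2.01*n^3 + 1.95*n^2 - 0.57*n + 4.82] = 31.92*n^2 + 12.06*n + 3.9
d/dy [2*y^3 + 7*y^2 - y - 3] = 6*y^2 + 14*y - 1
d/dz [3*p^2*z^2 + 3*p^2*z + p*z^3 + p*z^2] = p*(6*p*z + 3*p + 3*z^2 + 2*z)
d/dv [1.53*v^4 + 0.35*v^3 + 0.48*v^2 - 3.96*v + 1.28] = 6.12*v^3 + 1.05*v^2 + 0.96*v - 3.96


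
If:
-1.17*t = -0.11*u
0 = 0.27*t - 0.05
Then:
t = 0.19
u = 1.97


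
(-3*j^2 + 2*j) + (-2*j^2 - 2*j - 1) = -5*j^2 - 1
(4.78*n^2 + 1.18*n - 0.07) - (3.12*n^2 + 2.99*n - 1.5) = 1.66*n^2 - 1.81*n + 1.43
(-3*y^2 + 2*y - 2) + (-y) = -3*y^2 + y - 2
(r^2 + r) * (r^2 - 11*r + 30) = r^4 - 10*r^3 + 19*r^2 + 30*r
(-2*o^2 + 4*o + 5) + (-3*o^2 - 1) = -5*o^2 + 4*o + 4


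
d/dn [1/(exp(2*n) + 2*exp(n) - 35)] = -2*(exp(n) + 1)*exp(n)/(exp(2*n) + 2*exp(n) - 35)^2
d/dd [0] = 0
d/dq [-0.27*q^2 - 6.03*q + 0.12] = -0.54*q - 6.03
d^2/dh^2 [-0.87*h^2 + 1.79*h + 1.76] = -1.74000000000000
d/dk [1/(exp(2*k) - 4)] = -2*exp(2*k)/(exp(2*k) - 4)^2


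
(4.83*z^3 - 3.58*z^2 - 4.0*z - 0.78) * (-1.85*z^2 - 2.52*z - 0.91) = -8.9355*z^5 - 5.5486*z^4 + 12.0263*z^3 + 14.7808*z^2 + 5.6056*z + 0.7098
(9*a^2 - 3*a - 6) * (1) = 9*a^2 - 3*a - 6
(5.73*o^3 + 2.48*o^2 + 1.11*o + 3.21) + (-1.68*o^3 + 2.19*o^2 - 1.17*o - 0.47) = 4.05*o^3 + 4.67*o^2 - 0.0599999999999998*o + 2.74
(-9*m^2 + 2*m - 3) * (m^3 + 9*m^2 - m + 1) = -9*m^5 - 79*m^4 + 24*m^3 - 38*m^2 + 5*m - 3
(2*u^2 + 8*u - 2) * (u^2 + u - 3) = 2*u^4 + 10*u^3 - 26*u + 6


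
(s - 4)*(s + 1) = s^2 - 3*s - 4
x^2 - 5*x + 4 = (x - 4)*(x - 1)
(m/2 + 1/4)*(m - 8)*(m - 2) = m^3/2 - 19*m^2/4 + 11*m/2 + 4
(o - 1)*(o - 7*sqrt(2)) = o^2 - 7*sqrt(2)*o - o + 7*sqrt(2)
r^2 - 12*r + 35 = (r - 7)*(r - 5)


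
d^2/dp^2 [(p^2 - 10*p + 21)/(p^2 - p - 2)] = 6*(-3*p^3 + 23*p^2 - 41*p + 29)/(p^6 - 3*p^5 - 3*p^4 + 11*p^3 + 6*p^2 - 12*p - 8)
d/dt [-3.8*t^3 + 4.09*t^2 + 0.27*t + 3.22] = -11.4*t^2 + 8.18*t + 0.27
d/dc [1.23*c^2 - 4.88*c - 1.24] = 2.46*c - 4.88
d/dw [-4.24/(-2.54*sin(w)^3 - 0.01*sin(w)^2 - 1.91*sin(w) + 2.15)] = (-0.0848*sin(w) + 16.1544*cos(2*w) - 24.2528)*cos(w)/(2.54*sin(w)^3 + 0.01*sin(w)^2 + 1.91*sin(w) - 2.15)^2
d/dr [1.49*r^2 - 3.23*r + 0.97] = 2.98*r - 3.23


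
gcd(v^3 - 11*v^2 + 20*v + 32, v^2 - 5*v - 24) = v - 8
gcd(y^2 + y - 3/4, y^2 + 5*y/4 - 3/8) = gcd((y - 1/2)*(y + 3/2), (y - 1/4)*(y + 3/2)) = y + 3/2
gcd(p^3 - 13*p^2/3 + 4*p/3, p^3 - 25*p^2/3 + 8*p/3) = p^2 - p/3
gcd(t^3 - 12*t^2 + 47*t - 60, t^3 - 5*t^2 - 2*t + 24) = t^2 - 7*t + 12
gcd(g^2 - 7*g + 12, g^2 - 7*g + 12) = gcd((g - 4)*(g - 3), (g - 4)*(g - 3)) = g^2 - 7*g + 12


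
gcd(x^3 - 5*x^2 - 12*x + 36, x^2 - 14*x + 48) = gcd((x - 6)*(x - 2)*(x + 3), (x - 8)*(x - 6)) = x - 6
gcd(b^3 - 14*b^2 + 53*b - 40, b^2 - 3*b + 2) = b - 1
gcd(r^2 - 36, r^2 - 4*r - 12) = r - 6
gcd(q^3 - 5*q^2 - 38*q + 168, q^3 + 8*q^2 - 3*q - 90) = q + 6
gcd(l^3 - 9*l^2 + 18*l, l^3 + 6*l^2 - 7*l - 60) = l - 3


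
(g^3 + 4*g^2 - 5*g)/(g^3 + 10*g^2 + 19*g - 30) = g/(g + 6)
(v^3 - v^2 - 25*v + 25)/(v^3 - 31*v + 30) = (v + 5)/(v + 6)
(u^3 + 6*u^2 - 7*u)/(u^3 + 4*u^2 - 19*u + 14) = u/(u - 2)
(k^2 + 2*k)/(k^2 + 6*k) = (k + 2)/(k + 6)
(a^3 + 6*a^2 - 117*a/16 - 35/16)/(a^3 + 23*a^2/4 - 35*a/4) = (a + 1/4)/a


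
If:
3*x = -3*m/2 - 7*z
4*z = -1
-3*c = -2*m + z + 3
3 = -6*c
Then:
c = -1/2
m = 5/8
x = 13/48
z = -1/4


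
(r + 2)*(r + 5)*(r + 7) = r^3 + 14*r^2 + 59*r + 70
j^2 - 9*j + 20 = (j - 5)*(j - 4)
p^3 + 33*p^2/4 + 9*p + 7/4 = (p + 1/4)*(p + 1)*(p + 7)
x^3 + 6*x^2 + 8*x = x*(x + 2)*(x + 4)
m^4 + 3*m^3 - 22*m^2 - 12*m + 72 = (m - 3)*(m - 2)*(m + 2)*(m + 6)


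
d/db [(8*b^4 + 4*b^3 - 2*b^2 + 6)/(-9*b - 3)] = 2*(-36*b^4 - 28*b^3 - 3*b^2 + 2*b + 9)/(3*(9*b^2 + 6*b + 1))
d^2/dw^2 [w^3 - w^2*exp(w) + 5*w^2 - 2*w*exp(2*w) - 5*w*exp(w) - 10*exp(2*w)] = -w^2*exp(w) - 8*w*exp(2*w) - 9*w*exp(w) + 6*w - 48*exp(2*w) - 12*exp(w) + 10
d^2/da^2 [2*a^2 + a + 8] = 4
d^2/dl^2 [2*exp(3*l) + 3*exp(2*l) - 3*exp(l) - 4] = (18*exp(2*l) + 12*exp(l) - 3)*exp(l)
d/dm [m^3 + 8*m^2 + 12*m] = 3*m^2 + 16*m + 12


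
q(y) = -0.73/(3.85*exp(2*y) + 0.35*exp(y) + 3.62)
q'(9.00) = 0.00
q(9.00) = 0.00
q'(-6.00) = 0.00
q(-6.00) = -0.20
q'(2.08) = 0.01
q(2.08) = -0.00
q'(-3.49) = 0.00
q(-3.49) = -0.20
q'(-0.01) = 0.10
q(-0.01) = -0.09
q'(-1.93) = 0.01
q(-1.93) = -0.19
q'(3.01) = 0.00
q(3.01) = -0.00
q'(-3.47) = 0.00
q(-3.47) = -0.20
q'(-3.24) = 0.00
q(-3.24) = -0.20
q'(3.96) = 0.00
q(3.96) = -0.00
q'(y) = -0.73*(-7.7*exp(2*y) - 0.35*exp(y))/(3.85*exp(2*y) + 0.35*exp(y) + 3.62)^2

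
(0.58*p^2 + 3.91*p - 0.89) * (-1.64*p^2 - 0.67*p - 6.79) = -0.9512*p^4 - 6.801*p^3 - 5.0983*p^2 - 25.9526*p + 6.0431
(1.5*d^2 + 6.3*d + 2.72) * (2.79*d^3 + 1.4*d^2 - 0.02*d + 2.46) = 4.185*d^5 + 19.677*d^4 + 16.3788*d^3 + 7.372*d^2 + 15.4436*d + 6.6912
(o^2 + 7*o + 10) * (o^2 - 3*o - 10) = o^4 + 4*o^3 - 21*o^2 - 100*o - 100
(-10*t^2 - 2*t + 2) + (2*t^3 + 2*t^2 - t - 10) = 2*t^3 - 8*t^2 - 3*t - 8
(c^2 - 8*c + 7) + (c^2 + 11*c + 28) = 2*c^2 + 3*c + 35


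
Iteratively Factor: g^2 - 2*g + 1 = (g - 1)*(g - 1)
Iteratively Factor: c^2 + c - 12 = (c + 4)*(c - 3)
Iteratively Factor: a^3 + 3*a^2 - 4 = (a + 2)*(a^2 + a - 2) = (a - 1)*(a + 2)*(a + 2)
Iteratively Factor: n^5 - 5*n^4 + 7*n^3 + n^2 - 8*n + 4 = (n - 1)*(n^4 - 4*n^3 + 3*n^2 + 4*n - 4) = (n - 1)*(n + 1)*(n^3 - 5*n^2 + 8*n - 4) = (n - 2)*(n - 1)*(n + 1)*(n^2 - 3*n + 2) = (n - 2)^2*(n - 1)*(n + 1)*(n - 1)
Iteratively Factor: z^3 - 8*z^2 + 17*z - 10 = (z - 2)*(z^2 - 6*z + 5) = (z - 2)*(z - 1)*(z - 5)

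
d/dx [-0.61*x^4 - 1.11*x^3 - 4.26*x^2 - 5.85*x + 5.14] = -2.44*x^3 - 3.33*x^2 - 8.52*x - 5.85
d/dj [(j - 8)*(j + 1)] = 2*j - 7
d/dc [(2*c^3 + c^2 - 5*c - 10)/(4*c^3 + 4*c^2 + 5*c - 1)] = (4*c^4 + 60*c^3 + 139*c^2 + 78*c + 55)/(16*c^6 + 32*c^5 + 56*c^4 + 32*c^3 + 17*c^2 - 10*c + 1)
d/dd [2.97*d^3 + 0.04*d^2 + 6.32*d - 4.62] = 8.91*d^2 + 0.08*d + 6.32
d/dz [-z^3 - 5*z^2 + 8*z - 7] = -3*z^2 - 10*z + 8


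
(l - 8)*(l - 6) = l^2 - 14*l + 48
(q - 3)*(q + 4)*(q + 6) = q^3 + 7*q^2 - 6*q - 72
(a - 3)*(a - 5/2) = a^2 - 11*a/2 + 15/2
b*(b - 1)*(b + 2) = b^3 + b^2 - 2*b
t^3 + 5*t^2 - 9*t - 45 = (t - 3)*(t + 3)*(t + 5)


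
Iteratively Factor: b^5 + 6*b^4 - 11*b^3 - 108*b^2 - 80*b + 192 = (b + 4)*(b^4 + 2*b^3 - 19*b^2 - 32*b + 48) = (b - 4)*(b + 4)*(b^3 + 6*b^2 + 5*b - 12) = (b - 4)*(b - 1)*(b + 4)*(b^2 + 7*b + 12) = (b - 4)*(b - 1)*(b + 3)*(b + 4)*(b + 4)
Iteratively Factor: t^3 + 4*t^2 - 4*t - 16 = (t + 4)*(t^2 - 4) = (t - 2)*(t + 4)*(t + 2)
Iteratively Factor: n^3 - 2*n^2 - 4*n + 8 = (n + 2)*(n^2 - 4*n + 4) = (n - 2)*(n + 2)*(n - 2)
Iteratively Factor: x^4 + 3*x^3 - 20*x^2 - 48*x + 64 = (x - 1)*(x^3 + 4*x^2 - 16*x - 64) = (x - 4)*(x - 1)*(x^2 + 8*x + 16) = (x - 4)*(x - 1)*(x + 4)*(x + 4)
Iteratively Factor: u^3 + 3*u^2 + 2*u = (u + 1)*(u^2 + 2*u) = u*(u + 1)*(u + 2)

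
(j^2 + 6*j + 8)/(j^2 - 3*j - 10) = (j + 4)/(j - 5)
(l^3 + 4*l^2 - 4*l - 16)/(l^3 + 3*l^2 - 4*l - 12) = (l + 4)/(l + 3)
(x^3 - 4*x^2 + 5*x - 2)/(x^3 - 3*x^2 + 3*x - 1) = (x - 2)/(x - 1)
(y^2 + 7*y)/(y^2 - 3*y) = (y + 7)/(y - 3)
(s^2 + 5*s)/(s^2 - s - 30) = s/(s - 6)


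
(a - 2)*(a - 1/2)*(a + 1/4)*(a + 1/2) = a^4 - 7*a^3/4 - 3*a^2/4 + 7*a/16 + 1/8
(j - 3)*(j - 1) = j^2 - 4*j + 3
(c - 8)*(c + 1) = c^2 - 7*c - 8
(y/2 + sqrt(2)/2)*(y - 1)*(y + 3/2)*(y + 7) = y^4/2 + sqrt(2)*y^3/2 + 15*y^3/4 + y^2 + 15*sqrt(2)*y^2/4 - 21*y/4 + sqrt(2)*y - 21*sqrt(2)/4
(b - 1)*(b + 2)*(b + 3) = b^3 + 4*b^2 + b - 6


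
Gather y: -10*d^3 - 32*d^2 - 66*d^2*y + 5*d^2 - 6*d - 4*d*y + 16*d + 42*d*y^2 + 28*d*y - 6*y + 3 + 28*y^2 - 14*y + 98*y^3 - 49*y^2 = -10*d^3 - 27*d^2 + 10*d + 98*y^3 + y^2*(42*d - 21) + y*(-66*d^2 + 24*d - 20) + 3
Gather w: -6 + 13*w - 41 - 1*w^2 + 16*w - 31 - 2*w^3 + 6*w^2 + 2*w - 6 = -2*w^3 + 5*w^2 + 31*w - 84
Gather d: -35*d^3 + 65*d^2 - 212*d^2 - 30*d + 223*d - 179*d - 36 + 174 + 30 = -35*d^3 - 147*d^2 + 14*d + 168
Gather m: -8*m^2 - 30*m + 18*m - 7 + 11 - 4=-8*m^2 - 12*m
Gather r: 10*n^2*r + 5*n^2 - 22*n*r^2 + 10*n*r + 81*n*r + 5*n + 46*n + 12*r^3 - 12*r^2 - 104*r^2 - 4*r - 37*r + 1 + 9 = 5*n^2 + 51*n + 12*r^3 + r^2*(-22*n - 116) + r*(10*n^2 + 91*n - 41) + 10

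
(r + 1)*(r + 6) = r^2 + 7*r + 6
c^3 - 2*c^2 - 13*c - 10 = (c - 5)*(c + 1)*(c + 2)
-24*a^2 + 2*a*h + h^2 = (-4*a + h)*(6*a + h)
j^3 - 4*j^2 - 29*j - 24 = (j - 8)*(j + 1)*(j + 3)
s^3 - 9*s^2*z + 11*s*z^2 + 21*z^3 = (s - 7*z)*(s - 3*z)*(s + z)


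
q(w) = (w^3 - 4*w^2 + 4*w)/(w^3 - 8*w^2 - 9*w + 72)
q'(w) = (-3*w^2 + 16*w + 9)*(w^3 - 4*w^2 + 4*w)/(w^3 - 8*w^2 - 9*w + 72)^2 + (3*w^2 - 8*w + 4)/(w^3 - 8*w^2 - 9*w + 72)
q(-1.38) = -0.24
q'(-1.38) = 0.38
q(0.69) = 0.02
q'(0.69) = 0.00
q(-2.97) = -37.34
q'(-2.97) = 1262.59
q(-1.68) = -0.38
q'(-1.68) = 0.60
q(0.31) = 0.01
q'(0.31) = 0.03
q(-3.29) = 4.47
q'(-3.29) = 13.47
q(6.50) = -2.64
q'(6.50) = -2.31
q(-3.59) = 2.49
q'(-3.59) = 3.23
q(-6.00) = 1.02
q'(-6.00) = 0.10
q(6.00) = -1.78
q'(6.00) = -1.28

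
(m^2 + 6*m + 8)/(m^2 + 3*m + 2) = (m + 4)/(m + 1)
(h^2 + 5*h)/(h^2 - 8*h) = (h + 5)/(h - 8)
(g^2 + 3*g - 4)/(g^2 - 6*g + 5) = (g + 4)/(g - 5)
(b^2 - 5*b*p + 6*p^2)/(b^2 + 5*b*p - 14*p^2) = (b - 3*p)/(b + 7*p)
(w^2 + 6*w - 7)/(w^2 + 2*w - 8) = (w^2 + 6*w - 7)/(w^2 + 2*w - 8)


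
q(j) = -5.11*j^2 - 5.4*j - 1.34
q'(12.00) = -128.04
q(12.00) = -801.98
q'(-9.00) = 86.58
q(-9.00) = -366.65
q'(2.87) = -34.73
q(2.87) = -58.93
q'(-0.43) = -1.01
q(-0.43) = 0.04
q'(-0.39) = -1.41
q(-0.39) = -0.01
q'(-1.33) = 8.19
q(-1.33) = -3.20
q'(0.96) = -15.21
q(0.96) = -11.23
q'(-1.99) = 14.94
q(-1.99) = -10.83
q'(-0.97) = 4.51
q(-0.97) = -0.91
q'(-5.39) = 49.69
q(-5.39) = -120.69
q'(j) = -10.22*j - 5.4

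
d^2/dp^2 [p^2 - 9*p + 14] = 2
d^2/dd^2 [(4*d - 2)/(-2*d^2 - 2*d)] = 2*(-2*d^3 + 3*d^2 + 3*d + 1)/(d^3*(d^3 + 3*d^2 + 3*d + 1))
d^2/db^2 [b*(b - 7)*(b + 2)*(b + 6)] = 12*b^2 + 6*b - 88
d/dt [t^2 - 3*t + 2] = 2*t - 3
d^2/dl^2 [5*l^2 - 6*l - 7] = 10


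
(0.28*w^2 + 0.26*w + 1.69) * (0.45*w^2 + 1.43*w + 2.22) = 0.126*w^4 + 0.5174*w^3 + 1.7539*w^2 + 2.9939*w + 3.7518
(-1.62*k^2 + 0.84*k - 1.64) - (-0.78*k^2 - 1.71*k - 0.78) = -0.84*k^2 + 2.55*k - 0.86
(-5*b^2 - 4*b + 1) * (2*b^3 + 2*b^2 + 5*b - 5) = -10*b^5 - 18*b^4 - 31*b^3 + 7*b^2 + 25*b - 5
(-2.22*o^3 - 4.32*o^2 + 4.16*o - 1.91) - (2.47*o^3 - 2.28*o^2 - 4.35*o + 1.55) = -4.69*o^3 - 2.04*o^2 + 8.51*o - 3.46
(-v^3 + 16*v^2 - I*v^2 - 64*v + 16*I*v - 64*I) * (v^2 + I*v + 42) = -v^5 + 16*v^4 - 2*I*v^4 - 105*v^3 + 32*I*v^3 + 656*v^2 - 170*I*v^2 - 2624*v + 672*I*v - 2688*I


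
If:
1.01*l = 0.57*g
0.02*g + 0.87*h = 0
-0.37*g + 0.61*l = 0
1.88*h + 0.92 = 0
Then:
No Solution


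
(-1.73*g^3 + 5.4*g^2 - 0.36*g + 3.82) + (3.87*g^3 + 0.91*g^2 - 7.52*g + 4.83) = 2.14*g^3 + 6.31*g^2 - 7.88*g + 8.65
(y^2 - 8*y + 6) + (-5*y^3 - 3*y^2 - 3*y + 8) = -5*y^3 - 2*y^2 - 11*y + 14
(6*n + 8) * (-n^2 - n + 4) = -6*n^3 - 14*n^2 + 16*n + 32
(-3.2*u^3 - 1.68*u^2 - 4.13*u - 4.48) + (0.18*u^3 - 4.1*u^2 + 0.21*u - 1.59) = -3.02*u^3 - 5.78*u^2 - 3.92*u - 6.07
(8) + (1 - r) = 9 - r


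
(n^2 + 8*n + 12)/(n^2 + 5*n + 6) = (n + 6)/(n + 3)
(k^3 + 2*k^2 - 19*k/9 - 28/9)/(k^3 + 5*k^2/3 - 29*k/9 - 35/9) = (3*k - 4)/(3*k - 5)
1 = 1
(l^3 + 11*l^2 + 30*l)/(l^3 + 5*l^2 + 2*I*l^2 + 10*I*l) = (l + 6)/(l + 2*I)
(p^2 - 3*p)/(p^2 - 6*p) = (p - 3)/(p - 6)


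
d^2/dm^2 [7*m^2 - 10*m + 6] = 14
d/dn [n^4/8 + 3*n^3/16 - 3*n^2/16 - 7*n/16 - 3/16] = n^3/2 + 9*n^2/16 - 3*n/8 - 7/16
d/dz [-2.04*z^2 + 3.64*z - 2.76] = 3.64 - 4.08*z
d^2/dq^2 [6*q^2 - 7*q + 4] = 12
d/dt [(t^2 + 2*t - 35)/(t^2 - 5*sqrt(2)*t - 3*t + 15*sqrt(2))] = (2*(t + 1)*(t^2 - 5*sqrt(2)*t - 3*t + 15*sqrt(2)) + (-2*t + 3 + 5*sqrt(2))*(t^2 + 2*t - 35))/(t^2 - 5*sqrt(2)*t - 3*t + 15*sqrt(2))^2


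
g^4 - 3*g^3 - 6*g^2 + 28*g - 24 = (g - 2)^3*(g + 3)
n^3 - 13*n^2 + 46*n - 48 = (n - 8)*(n - 3)*(n - 2)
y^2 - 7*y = y*(y - 7)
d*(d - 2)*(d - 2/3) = d^3 - 8*d^2/3 + 4*d/3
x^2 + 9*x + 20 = (x + 4)*(x + 5)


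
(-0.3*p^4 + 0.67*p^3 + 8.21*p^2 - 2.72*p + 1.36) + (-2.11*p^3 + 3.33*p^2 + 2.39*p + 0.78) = -0.3*p^4 - 1.44*p^3 + 11.54*p^2 - 0.33*p + 2.14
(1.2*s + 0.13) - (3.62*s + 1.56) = -2.42*s - 1.43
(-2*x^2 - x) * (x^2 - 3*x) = -2*x^4 + 5*x^3 + 3*x^2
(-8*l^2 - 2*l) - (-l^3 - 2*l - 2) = l^3 - 8*l^2 + 2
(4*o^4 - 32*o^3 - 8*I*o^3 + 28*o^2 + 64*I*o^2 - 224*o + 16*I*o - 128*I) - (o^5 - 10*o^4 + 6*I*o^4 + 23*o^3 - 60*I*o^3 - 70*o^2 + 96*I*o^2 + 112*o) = -o^5 + 14*o^4 - 6*I*o^4 - 55*o^3 + 52*I*o^3 + 98*o^2 - 32*I*o^2 - 336*o + 16*I*o - 128*I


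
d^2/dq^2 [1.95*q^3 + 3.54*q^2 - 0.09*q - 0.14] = 11.7*q + 7.08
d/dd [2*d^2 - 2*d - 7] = 4*d - 2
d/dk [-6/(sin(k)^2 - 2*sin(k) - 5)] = 12*(sin(k) - 1)*cos(k)/(2*sin(k) + cos(k)^2 + 4)^2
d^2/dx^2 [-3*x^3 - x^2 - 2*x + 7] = -18*x - 2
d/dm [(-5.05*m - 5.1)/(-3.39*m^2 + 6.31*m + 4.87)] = (-17.1195*m^2 - 34.578*m + 7.5875)/(11.4921*m^4 - 42.7818*m^3 + 6.79749999999999*m^2 + 61.4594*m + 23.7169)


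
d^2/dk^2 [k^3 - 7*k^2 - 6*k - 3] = 6*k - 14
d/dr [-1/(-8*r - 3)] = -8/(8*r + 3)^2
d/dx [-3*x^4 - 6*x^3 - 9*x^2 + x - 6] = -12*x^3 - 18*x^2 - 18*x + 1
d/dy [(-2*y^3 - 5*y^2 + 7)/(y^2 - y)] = -2 + 7/y^2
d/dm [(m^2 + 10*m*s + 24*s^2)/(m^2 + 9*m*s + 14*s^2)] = s*(-m^2 - 20*m*s - 76*s^2)/(m^4 + 18*m^3*s + 109*m^2*s^2 + 252*m*s^3 + 196*s^4)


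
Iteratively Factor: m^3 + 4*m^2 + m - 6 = (m - 1)*(m^2 + 5*m + 6) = (m - 1)*(m + 3)*(m + 2)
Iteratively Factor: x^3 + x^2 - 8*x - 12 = (x + 2)*(x^2 - x - 6) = (x - 3)*(x + 2)*(x + 2)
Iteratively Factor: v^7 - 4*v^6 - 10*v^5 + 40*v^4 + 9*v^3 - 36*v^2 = (v - 3)*(v^6 - v^5 - 13*v^4 + v^3 + 12*v^2) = v*(v - 3)*(v^5 - v^4 - 13*v^3 + v^2 + 12*v) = v*(v - 3)*(v + 3)*(v^4 - 4*v^3 - v^2 + 4*v) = v^2*(v - 3)*(v + 3)*(v^3 - 4*v^2 - v + 4) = v^2*(v - 3)*(v + 1)*(v + 3)*(v^2 - 5*v + 4) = v^2*(v - 3)*(v - 1)*(v + 1)*(v + 3)*(v - 4)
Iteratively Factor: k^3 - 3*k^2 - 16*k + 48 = (k - 3)*(k^2 - 16) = (k - 3)*(k + 4)*(k - 4)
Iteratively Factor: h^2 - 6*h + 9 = (h - 3)*(h - 3)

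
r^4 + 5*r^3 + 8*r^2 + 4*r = r*(r + 1)*(r + 2)^2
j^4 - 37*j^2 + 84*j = j*(j - 4)*(j - 3)*(j + 7)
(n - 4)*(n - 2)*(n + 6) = n^3 - 28*n + 48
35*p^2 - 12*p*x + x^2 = (-7*p + x)*(-5*p + x)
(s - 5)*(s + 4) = s^2 - s - 20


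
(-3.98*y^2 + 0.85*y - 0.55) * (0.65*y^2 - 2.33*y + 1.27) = -2.587*y^4 + 9.8259*y^3 - 7.3926*y^2 + 2.361*y - 0.6985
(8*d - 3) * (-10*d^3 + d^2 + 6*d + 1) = -80*d^4 + 38*d^3 + 45*d^2 - 10*d - 3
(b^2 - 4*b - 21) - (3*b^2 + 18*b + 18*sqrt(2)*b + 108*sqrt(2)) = -2*b^2 - 18*sqrt(2)*b - 22*b - 108*sqrt(2) - 21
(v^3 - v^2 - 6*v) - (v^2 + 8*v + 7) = v^3 - 2*v^2 - 14*v - 7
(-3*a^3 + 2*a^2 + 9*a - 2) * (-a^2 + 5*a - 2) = 3*a^5 - 17*a^4 + 7*a^3 + 43*a^2 - 28*a + 4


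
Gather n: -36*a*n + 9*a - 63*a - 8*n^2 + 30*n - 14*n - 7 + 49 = -54*a - 8*n^2 + n*(16 - 36*a) + 42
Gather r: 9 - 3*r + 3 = 12 - 3*r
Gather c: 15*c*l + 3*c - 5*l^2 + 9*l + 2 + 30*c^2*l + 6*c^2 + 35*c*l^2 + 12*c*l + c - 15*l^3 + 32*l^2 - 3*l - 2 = c^2*(30*l + 6) + c*(35*l^2 + 27*l + 4) - 15*l^3 + 27*l^2 + 6*l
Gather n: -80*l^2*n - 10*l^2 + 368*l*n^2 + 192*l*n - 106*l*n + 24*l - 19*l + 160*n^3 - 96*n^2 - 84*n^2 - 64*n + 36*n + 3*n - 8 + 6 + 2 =-10*l^2 + 5*l + 160*n^3 + n^2*(368*l - 180) + n*(-80*l^2 + 86*l - 25)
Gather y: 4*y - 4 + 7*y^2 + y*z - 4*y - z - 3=7*y^2 + y*z - z - 7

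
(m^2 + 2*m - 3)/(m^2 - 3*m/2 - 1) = 2*(-m^2 - 2*m + 3)/(-2*m^2 + 3*m + 2)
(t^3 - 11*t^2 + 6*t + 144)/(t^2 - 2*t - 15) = (t^2 - 14*t + 48)/(t - 5)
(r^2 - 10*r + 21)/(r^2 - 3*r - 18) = (-r^2 + 10*r - 21)/(-r^2 + 3*r + 18)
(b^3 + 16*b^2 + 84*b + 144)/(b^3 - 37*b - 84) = (b^2 + 12*b + 36)/(b^2 - 4*b - 21)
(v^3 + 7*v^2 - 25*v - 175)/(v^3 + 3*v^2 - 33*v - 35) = (v + 5)/(v + 1)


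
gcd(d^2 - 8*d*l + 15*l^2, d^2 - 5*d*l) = d - 5*l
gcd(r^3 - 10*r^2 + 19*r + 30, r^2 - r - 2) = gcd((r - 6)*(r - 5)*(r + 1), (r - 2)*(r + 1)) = r + 1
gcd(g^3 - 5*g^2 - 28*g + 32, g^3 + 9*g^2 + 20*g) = g + 4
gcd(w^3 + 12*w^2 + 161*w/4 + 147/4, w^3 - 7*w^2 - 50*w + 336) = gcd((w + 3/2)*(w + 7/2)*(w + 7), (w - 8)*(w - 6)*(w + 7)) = w + 7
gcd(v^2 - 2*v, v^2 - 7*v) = v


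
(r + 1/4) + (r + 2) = 2*r + 9/4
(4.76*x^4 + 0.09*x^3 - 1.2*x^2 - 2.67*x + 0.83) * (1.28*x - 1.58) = 6.0928*x^5 - 7.4056*x^4 - 1.6782*x^3 - 1.5216*x^2 + 5.281*x - 1.3114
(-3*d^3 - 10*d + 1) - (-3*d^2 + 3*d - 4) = -3*d^3 + 3*d^2 - 13*d + 5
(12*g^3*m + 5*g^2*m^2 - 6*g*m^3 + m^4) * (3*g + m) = 36*g^4*m + 27*g^3*m^2 - 13*g^2*m^3 - 3*g*m^4 + m^5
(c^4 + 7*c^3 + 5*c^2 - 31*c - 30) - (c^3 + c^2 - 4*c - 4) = c^4 + 6*c^3 + 4*c^2 - 27*c - 26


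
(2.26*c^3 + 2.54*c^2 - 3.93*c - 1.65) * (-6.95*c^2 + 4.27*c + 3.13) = -15.707*c^5 - 8.0028*c^4 + 45.2331*c^3 + 2.6366*c^2 - 19.3464*c - 5.1645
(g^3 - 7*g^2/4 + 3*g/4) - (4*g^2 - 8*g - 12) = g^3 - 23*g^2/4 + 35*g/4 + 12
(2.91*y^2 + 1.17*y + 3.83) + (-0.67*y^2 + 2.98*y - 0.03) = 2.24*y^2 + 4.15*y + 3.8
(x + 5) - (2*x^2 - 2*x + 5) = -2*x^2 + 3*x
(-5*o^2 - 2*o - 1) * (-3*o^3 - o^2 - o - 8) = 15*o^5 + 11*o^4 + 10*o^3 + 43*o^2 + 17*o + 8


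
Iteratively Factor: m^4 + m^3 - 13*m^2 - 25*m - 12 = (m + 1)*(m^3 - 13*m - 12) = (m + 1)*(m + 3)*(m^2 - 3*m - 4) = (m + 1)^2*(m + 3)*(m - 4)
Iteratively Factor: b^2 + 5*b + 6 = (b + 3)*(b + 2)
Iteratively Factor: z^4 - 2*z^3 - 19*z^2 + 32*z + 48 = (z + 4)*(z^3 - 6*z^2 + 5*z + 12) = (z - 3)*(z + 4)*(z^2 - 3*z - 4) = (z - 4)*(z - 3)*(z + 4)*(z + 1)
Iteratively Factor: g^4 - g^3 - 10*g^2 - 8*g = (g)*(g^3 - g^2 - 10*g - 8) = g*(g - 4)*(g^2 + 3*g + 2) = g*(g - 4)*(g + 1)*(g + 2)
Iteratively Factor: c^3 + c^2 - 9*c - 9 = (c + 1)*(c^2 - 9) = (c + 1)*(c + 3)*(c - 3)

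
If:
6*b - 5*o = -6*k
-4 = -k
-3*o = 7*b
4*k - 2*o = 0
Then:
No Solution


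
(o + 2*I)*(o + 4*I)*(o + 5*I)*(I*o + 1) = I*o^4 - 10*o^3 - 27*I*o^2 + 2*o - 40*I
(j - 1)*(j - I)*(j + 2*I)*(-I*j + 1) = -I*j^4 + 2*j^3 + I*j^3 - 2*j^2 - I*j^2 + 2*j + I*j - 2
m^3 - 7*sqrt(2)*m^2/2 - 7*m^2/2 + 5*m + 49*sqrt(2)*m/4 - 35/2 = (m - 7/2)*(m - 5*sqrt(2)/2)*(m - sqrt(2))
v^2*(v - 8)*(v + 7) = v^4 - v^3 - 56*v^2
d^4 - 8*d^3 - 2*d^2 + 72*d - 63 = (d - 7)*(d - 3)*(d - 1)*(d + 3)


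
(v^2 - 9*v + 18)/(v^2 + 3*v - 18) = (v - 6)/(v + 6)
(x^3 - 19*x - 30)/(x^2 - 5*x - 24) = (x^2 - 3*x - 10)/(x - 8)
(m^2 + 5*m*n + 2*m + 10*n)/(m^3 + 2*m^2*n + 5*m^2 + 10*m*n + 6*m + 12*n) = (m + 5*n)/(m^2 + 2*m*n + 3*m + 6*n)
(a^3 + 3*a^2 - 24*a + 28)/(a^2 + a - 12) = (a^3 + 3*a^2 - 24*a + 28)/(a^2 + a - 12)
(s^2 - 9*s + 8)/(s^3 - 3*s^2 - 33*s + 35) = (s - 8)/(s^2 - 2*s - 35)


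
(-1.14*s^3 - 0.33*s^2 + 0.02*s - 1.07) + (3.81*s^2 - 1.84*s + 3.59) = -1.14*s^3 + 3.48*s^2 - 1.82*s + 2.52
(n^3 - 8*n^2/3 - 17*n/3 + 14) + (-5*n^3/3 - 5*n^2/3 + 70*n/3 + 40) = -2*n^3/3 - 13*n^2/3 + 53*n/3 + 54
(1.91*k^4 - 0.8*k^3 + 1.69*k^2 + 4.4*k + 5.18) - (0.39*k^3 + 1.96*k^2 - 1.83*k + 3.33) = 1.91*k^4 - 1.19*k^3 - 0.27*k^2 + 6.23*k + 1.85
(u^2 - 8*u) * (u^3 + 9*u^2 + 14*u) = u^5 + u^4 - 58*u^3 - 112*u^2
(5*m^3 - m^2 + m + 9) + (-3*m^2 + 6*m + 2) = 5*m^3 - 4*m^2 + 7*m + 11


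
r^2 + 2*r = r*(r + 2)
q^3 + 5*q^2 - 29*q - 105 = (q - 5)*(q + 3)*(q + 7)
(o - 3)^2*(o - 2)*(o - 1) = o^4 - 9*o^3 + 29*o^2 - 39*o + 18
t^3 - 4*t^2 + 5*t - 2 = (t - 2)*(t - 1)^2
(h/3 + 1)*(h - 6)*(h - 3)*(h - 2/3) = h^4/3 - 20*h^3/9 - 5*h^2/3 + 20*h - 12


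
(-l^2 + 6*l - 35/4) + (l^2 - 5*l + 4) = l - 19/4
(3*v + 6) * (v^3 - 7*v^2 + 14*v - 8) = 3*v^4 - 15*v^3 + 60*v - 48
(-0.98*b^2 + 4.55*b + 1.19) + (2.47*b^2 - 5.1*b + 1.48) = 1.49*b^2 - 0.55*b + 2.67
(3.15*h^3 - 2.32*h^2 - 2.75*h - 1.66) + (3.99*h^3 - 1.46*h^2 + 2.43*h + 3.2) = 7.14*h^3 - 3.78*h^2 - 0.32*h + 1.54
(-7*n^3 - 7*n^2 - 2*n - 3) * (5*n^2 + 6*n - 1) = -35*n^5 - 77*n^4 - 45*n^3 - 20*n^2 - 16*n + 3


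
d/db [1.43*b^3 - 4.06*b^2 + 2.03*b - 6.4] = 4.29*b^2 - 8.12*b + 2.03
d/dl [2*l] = 2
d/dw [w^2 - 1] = 2*w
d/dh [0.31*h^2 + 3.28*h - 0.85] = 0.62*h + 3.28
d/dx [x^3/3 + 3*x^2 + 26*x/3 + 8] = x^2 + 6*x + 26/3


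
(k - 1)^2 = k^2 - 2*k + 1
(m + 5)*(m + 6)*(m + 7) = m^3 + 18*m^2 + 107*m + 210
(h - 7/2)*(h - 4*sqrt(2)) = h^2 - 4*sqrt(2)*h - 7*h/2 + 14*sqrt(2)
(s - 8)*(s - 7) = s^2 - 15*s + 56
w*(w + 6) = w^2 + 6*w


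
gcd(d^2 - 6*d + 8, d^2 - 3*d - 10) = 1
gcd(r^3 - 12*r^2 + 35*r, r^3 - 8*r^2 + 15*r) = r^2 - 5*r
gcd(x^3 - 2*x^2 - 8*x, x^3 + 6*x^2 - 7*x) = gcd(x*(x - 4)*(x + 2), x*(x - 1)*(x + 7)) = x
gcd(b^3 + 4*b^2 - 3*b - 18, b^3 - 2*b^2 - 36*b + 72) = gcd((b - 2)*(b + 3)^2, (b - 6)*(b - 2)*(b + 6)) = b - 2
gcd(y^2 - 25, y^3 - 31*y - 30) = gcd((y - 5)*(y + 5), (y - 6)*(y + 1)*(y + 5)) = y + 5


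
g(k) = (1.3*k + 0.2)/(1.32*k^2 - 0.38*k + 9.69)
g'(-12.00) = -0.01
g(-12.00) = -0.08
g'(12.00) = -0.01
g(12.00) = 0.08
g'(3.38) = -0.02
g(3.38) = 0.20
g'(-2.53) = 0.01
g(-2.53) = -0.16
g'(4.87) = -0.02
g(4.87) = 0.17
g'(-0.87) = 0.10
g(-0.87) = -0.08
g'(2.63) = -0.00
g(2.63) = 0.20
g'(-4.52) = -0.01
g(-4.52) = -0.15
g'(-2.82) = 0.00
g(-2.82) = -0.16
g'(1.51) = 0.05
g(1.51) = 0.18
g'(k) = (0.38 - 2.64*k)*(1.3*k + 0.2)/(1.32*k^2 - 0.38*k + 9.69)^2 + 1.3/(1.32*k^2 - 0.38*k + 9.69)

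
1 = 1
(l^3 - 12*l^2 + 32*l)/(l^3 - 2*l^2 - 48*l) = (l - 4)/(l + 6)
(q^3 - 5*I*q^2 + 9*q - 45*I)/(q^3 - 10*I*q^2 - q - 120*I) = (q - 3*I)/(q - 8*I)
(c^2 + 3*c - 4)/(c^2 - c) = (c + 4)/c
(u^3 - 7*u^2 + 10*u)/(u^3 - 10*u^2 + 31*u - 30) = u/(u - 3)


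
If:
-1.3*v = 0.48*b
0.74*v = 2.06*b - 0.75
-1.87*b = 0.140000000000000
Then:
No Solution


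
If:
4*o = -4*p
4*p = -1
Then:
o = 1/4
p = -1/4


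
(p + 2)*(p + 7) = p^2 + 9*p + 14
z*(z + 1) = z^2 + z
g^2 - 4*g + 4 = (g - 2)^2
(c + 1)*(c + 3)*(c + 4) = c^3 + 8*c^2 + 19*c + 12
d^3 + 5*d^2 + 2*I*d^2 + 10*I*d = d*(d + 5)*(d + 2*I)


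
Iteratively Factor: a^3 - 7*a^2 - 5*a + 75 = (a - 5)*(a^2 - 2*a - 15) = (a - 5)^2*(a + 3)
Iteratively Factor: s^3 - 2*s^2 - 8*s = (s)*(s^2 - 2*s - 8) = s*(s + 2)*(s - 4)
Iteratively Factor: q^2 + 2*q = (q)*(q + 2)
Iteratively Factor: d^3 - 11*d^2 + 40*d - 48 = (d - 3)*(d^2 - 8*d + 16) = (d - 4)*(d - 3)*(d - 4)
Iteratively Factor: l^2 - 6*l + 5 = (l - 5)*(l - 1)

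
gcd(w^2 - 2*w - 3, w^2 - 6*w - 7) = w + 1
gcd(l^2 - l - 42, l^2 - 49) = l - 7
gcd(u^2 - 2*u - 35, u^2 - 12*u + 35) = u - 7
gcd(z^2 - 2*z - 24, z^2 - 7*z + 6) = z - 6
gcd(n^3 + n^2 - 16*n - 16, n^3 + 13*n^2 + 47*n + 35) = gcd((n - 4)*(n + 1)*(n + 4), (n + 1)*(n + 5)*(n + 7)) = n + 1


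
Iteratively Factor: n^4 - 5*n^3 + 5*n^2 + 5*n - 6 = (n - 3)*(n^3 - 2*n^2 - n + 2) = (n - 3)*(n - 2)*(n^2 - 1) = (n - 3)*(n - 2)*(n - 1)*(n + 1)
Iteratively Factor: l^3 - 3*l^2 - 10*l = (l)*(l^2 - 3*l - 10) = l*(l - 5)*(l + 2)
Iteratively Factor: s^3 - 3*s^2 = (s - 3)*(s^2) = s*(s - 3)*(s)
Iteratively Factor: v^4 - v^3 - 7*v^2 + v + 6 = (v - 3)*(v^3 + 2*v^2 - v - 2) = (v - 3)*(v + 2)*(v^2 - 1) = (v - 3)*(v - 1)*(v + 2)*(v + 1)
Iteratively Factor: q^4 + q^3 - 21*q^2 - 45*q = (q + 3)*(q^3 - 2*q^2 - 15*q) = (q - 5)*(q + 3)*(q^2 + 3*q) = q*(q - 5)*(q + 3)*(q + 3)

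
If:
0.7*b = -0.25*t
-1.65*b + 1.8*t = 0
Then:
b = 0.00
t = 0.00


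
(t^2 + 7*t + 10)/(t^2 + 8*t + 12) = (t + 5)/(t + 6)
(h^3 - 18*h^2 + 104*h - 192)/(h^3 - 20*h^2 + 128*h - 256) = (h - 6)/(h - 8)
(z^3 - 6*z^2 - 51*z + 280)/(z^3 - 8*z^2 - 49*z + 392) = (z - 5)/(z - 7)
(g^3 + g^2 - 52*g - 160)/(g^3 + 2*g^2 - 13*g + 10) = (g^2 - 4*g - 32)/(g^2 - 3*g + 2)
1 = 1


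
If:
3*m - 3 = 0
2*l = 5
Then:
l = 5/2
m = 1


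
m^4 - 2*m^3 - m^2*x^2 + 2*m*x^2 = m*(m - 2)*(m - x)*(m + x)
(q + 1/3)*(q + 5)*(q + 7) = q^3 + 37*q^2/3 + 39*q + 35/3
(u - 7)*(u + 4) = u^2 - 3*u - 28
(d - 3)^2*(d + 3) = d^3 - 3*d^2 - 9*d + 27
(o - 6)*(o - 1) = o^2 - 7*o + 6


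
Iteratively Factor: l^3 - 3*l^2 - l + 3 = (l - 3)*(l^2 - 1) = (l - 3)*(l + 1)*(l - 1)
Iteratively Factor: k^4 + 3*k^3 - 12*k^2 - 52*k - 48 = (k + 3)*(k^3 - 12*k - 16) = (k + 2)*(k + 3)*(k^2 - 2*k - 8) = (k - 4)*(k + 2)*(k + 3)*(k + 2)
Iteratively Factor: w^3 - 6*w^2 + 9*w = (w)*(w^2 - 6*w + 9) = w*(w - 3)*(w - 3)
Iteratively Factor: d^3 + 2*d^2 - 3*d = (d + 3)*(d^2 - d) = d*(d + 3)*(d - 1)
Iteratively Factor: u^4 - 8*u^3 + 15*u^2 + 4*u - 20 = (u - 2)*(u^3 - 6*u^2 + 3*u + 10) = (u - 5)*(u - 2)*(u^2 - u - 2) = (u - 5)*(u - 2)*(u + 1)*(u - 2)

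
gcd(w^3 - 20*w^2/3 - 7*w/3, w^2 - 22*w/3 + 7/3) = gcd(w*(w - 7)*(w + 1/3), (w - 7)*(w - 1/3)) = w - 7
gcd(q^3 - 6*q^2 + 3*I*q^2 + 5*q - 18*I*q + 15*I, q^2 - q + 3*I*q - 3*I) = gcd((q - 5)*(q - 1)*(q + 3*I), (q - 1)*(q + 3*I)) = q^2 + q*(-1 + 3*I) - 3*I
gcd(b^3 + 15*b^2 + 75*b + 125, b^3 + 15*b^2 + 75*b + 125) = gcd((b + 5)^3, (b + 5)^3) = b^3 + 15*b^2 + 75*b + 125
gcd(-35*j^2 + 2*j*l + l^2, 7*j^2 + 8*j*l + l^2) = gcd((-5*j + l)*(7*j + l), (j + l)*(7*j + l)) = 7*j + l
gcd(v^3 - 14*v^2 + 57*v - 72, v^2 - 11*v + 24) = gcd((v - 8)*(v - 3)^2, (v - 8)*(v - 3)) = v^2 - 11*v + 24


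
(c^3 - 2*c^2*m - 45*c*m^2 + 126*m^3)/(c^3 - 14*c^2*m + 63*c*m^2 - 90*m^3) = (c + 7*m)/(c - 5*m)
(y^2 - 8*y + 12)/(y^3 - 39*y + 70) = (y - 6)/(y^2 + 2*y - 35)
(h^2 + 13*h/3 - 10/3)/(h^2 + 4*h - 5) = (h - 2/3)/(h - 1)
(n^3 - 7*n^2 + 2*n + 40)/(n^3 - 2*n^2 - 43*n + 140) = (n + 2)/(n + 7)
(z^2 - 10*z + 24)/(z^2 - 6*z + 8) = (z - 6)/(z - 2)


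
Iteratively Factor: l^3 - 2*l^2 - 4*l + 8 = (l + 2)*(l^2 - 4*l + 4) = (l - 2)*(l + 2)*(l - 2)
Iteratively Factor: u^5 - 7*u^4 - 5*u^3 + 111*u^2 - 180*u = (u)*(u^4 - 7*u^3 - 5*u^2 + 111*u - 180) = u*(u - 5)*(u^3 - 2*u^2 - 15*u + 36) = u*(u - 5)*(u + 4)*(u^2 - 6*u + 9) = u*(u - 5)*(u - 3)*(u + 4)*(u - 3)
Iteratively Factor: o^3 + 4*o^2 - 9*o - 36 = (o - 3)*(o^2 + 7*o + 12) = (o - 3)*(o + 4)*(o + 3)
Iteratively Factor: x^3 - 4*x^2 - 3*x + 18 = (x - 3)*(x^2 - x - 6) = (x - 3)^2*(x + 2)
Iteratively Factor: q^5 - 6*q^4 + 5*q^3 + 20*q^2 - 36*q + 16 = (q - 4)*(q^4 - 2*q^3 - 3*q^2 + 8*q - 4) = (q - 4)*(q + 2)*(q^3 - 4*q^2 + 5*q - 2) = (q - 4)*(q - 1)*(q + 2)*(q^2 - 3*q + 2) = (q - 4)*(q - 2)*(q - 1)*(q + 2)*(q - 1)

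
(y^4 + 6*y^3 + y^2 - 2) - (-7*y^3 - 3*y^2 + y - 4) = y^4 + 13*y^3 + 4*y^2 - y + 2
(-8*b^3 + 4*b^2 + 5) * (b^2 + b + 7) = -8*b^5 - 4*b^4 - 52*b^3 + 33*b^2 + 5*b + 35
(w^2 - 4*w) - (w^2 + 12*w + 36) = -16*w - 36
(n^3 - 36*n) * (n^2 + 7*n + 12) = n^5 + 7*n^4 - 24*n^3 - 252*n^2 - 432*n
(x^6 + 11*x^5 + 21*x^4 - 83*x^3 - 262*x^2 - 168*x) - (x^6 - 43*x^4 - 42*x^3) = 11*x^5 + 64*x^4 - 41*x^3 - 262*x^2 - 168*x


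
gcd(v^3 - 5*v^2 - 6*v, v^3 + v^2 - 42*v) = v^2 - 6*v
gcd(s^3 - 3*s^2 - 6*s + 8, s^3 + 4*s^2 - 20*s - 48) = s^2 - 2*s - 8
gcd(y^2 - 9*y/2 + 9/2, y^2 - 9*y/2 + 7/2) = 1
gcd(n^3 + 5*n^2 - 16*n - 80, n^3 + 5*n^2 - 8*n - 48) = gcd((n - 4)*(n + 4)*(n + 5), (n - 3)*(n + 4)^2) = n + 4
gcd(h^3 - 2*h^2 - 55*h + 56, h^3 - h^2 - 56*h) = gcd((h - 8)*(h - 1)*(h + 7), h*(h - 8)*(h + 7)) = h^2 - h - 56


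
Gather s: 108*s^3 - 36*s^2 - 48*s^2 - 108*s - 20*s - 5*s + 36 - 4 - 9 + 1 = 108*s^3 - 84*s^2 - 133*s + 24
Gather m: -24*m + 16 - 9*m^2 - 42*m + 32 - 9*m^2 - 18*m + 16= -18*m^2 - 84*m + 64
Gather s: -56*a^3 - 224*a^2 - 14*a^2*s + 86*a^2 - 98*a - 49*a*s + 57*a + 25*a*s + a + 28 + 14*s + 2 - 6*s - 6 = -56*a^3 - 138*a^2 - 40*a + s*(-14*a^2 - 24*a + 8) + 24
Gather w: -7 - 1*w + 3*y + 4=-w + 3*y - 3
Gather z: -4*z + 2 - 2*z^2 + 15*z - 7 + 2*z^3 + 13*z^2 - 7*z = 2*z^3 + 11*z^2 + 4*z - 5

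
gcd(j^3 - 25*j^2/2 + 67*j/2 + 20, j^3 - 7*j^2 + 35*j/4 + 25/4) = j^2 - 9*j/2 - 5/2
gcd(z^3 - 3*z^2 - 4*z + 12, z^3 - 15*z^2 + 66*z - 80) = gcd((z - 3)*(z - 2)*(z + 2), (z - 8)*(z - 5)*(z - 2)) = z - 2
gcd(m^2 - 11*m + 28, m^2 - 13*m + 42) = m - 7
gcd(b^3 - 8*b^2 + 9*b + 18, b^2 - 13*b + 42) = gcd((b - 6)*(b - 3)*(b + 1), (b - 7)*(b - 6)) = b - 6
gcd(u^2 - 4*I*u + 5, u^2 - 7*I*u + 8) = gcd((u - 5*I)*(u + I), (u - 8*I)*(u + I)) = u + I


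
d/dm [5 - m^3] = -3*m^2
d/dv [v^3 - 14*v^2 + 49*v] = 3*v^2 - 28*v + 49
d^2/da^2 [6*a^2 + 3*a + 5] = 12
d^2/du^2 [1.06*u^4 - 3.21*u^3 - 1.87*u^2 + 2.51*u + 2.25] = 12.72*u^2 - 19.26*u - 3.74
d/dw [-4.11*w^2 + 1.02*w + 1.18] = 1.02 - 8.22*w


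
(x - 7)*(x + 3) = x^2 - 4*x - 21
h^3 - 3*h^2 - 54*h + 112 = (h - 8)*(h - 2)*(h + 7)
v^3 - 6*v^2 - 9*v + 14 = (v - 7)*(v - 1)*(v + 2)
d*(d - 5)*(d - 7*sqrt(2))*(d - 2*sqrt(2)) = d^4 - 9*sqrt(2)*d^3 - 5*d^3 + 28*d^2 + 45*sqrt(2)*d^2 - 140*d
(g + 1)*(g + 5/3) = g^2 + 8*g/3 + 5/3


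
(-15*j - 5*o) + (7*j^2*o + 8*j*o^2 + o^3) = 7*j^2*o + 8*j*o^2 - 15*j + o^3 - 5*o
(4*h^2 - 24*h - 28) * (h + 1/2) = 4*h^3 - 22*h^2 - 40*h - 14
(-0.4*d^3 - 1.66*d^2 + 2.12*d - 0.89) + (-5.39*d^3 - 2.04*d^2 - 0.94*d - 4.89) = -5.79*d^3 - 3.7*d^2 + 1.18*d - 5.78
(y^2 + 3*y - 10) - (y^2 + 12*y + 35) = -9*y - 45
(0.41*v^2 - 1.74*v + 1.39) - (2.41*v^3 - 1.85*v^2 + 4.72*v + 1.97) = -2.41*v^3 + 2.26*v^2 - 6.46*v - 0.58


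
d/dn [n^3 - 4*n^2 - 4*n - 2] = 3*n^2 - 8*n - 4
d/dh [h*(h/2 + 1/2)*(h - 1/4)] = 3*h^2/2 + 3*h/4 - 1/8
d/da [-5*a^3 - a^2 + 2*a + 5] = -15*a^2 - 2*a + 2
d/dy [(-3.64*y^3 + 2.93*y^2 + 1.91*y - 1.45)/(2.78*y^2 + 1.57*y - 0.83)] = (-10.1192*y^4 - 11.4296*y^3 + 8.3539*y^2 + 3.1982*y + 0.6912)/(7.7284*y^4 + 8.7292*y^3 - 2.1499*y^2 - 2.6062*y + 0.6889)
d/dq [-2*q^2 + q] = 1 - 4*q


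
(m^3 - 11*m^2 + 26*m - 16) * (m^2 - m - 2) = m^5 - 12*m^4 + 35*m^3 - 20*m^2 - 36*m + 32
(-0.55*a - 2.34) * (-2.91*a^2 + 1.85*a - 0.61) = 1.6005*a^3 + 5.7919*a^2 - 3.9935*a + 1.4274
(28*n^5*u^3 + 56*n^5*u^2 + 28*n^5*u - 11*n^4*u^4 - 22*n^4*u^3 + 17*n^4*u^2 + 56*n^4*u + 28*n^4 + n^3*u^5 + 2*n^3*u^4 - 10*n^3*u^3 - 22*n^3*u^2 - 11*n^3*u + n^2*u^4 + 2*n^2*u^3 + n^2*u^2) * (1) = 28*n^5*u^3 + 56*n^5*u^2 + 28*n^5*u - 11*n^4*u^4 - 22*n^4*u^3 + 17*n^4*u^2 + 56*n^4*u + 28*n^4 + n^3*u^5 + 2*n^3*u^4 - 10*n^3*u^3 - 22*n^3*u^2 - 11*n^3*u + n^2*u^4 + 2*n^2*u^3 + n^2*u^2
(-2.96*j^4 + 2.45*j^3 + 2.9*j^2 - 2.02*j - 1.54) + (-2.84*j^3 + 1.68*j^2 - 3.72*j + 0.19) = -2.96*j^4 - 0.39*j^3 + 4.58*j^2 - 5.74*j - 1.35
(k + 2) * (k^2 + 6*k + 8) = k^3 + 8*k^2 + 20*k + 16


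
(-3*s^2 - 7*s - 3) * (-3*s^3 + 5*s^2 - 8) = 9*s^5 + 6*s^4 - 26*s^3 + 9*s^2 + 56*s + 24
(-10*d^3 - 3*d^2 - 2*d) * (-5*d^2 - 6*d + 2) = 50*d^5 + 75*d^4 + 8*d^3 + 6*d^2 - 4*d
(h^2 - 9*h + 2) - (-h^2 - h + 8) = 2*h^2 - 8*h - 6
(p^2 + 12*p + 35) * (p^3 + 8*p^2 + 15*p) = p^5 + 20*p^4 + 146*p^3 + 460*p^2 + 525*p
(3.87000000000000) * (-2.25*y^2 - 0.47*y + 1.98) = -8.7075*y^2 - 1.8189*y + 7.6626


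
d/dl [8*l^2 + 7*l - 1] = 16*l + 7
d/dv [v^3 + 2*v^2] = v*(3*v + 4)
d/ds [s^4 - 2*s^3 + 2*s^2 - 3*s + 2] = 4*s^3 - 6*s^2 + 4*s - 3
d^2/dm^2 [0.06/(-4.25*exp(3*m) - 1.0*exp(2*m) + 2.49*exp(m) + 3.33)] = ((2.295*exp(2*m) + 0.24*exp(m) - 0.1494)*(4.25*exp(3*m) + 1.0*exp(2*m) - 2.49*exp(m) - 3.33) - 0.06*(12.75*exp(2*m) + 2.0*exp(m) - 2.49)*(25.5*exp(2*m) + 4.0*exp(m) - 4.98)*exp(m))*exp(m)/(4.25*exp(3*m) + 1.0*exp(2*m) - 2.49*exp(m) - 3.33)^3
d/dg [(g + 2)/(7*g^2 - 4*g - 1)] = 7*(-g^2 - 4*g + 1)/(49*g^4 - 56*g^3 + 2*g^2 + 8*g + 1)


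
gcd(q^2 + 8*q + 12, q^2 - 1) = 1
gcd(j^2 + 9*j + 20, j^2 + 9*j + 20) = j^2 + 9*j + 20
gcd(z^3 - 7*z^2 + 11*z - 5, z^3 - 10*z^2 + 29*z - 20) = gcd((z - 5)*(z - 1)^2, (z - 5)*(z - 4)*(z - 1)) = z^2 - 6*z + 5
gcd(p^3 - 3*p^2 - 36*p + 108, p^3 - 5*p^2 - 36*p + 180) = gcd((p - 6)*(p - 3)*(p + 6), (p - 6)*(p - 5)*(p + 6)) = p^2 - 36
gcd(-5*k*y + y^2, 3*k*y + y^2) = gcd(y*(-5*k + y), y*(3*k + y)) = y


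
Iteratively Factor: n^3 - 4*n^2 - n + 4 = (n + 1)*(n^2 - 5*n + 4) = (n - 1)*(n + 1)*(n - 4)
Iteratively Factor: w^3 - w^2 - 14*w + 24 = (w - 3)*(w^2 + 2*w - 8) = (w - 3)*(w - 2)*(w + 4)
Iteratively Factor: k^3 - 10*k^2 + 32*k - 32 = (k - 4)*(k^2 - 6*k + 8) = (k - 4)^2*(k - 2)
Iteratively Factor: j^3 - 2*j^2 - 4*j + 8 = (j - 2)*(j^2 - 4) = (j - 2)*(j + 2)*(j - 2)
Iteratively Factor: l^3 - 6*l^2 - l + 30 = (l - 5)*(l^2 - l - 6) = (l - 5)*(l + 2)*(l - 3)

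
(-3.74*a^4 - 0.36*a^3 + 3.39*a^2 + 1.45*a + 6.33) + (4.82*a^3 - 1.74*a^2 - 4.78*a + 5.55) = -3.74*a^4 + 4.46*a^3 + 1.65*a^2 - 3.33*a + 11.88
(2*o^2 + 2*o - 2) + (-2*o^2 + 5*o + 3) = 7*o + 1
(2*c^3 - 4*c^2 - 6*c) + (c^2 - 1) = 2*c^3 - 3*c^2 - 6*c - 1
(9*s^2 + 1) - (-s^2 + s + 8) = 10*s^2 - s - 7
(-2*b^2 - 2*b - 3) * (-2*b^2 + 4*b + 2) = 4*b^4 - 4*b^3 - 6*b^2 - 16*b - 6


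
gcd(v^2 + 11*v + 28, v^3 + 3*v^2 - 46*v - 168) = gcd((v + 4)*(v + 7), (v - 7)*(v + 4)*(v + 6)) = v + 4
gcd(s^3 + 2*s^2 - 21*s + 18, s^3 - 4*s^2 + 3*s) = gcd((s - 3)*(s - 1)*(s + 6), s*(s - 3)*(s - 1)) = s^2 - 4*s + 3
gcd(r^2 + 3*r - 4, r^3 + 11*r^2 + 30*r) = 1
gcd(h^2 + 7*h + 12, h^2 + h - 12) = h + 4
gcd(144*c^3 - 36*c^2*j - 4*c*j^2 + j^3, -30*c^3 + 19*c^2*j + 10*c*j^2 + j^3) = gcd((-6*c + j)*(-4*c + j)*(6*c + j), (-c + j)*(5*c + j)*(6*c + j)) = 6*c + j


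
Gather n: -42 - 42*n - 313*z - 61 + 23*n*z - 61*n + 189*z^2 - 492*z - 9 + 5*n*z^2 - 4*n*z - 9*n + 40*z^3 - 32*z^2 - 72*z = n*(5*z^2 + 19*z - 112) + 40*z^3 + 157*z^2 - 877*z - 112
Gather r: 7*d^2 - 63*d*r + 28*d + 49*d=7*d^2 - 63*d*r + 77*d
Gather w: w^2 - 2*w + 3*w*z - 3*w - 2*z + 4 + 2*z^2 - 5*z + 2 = w^2 + w*(3*z - 5) + 2*z^2 - 7*z + 6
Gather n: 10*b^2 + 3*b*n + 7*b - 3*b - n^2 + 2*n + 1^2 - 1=10*b^2 + 4*b - n^2 + n*(3*b + 2)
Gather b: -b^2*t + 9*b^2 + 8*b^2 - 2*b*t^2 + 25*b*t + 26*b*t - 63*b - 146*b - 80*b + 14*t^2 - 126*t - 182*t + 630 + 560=b^2*(17 - t) + b*(-2*t^2 + 51*t - 289) + 14*t^2 - 308*t + 1190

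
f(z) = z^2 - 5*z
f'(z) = 2*z - 5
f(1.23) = -4.64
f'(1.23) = -2.54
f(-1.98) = 13.82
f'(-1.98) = -8.96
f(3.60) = -5.04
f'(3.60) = 2.20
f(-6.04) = 66.68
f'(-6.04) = -17.08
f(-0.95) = 5.65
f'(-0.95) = -6.90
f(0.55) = -2.45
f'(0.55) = -3.90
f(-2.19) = 15.75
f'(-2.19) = -9.38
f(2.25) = -6.19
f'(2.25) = -0.50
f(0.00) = 0.00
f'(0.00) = -5.00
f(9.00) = 36.00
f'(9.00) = 13.00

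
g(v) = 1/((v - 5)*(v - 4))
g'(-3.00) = 0.00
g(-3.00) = 0.02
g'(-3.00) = 0.00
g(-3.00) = 0.02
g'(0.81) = 0.04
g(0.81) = 0.07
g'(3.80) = 24.31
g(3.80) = 4.17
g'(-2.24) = 0.01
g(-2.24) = 0.02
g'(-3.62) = 0.00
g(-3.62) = 0.02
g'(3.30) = 1.69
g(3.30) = 0.84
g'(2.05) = 0.15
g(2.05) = 0.17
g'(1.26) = 0.06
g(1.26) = 0.10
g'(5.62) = -2.22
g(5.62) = 1.00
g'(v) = -1/((v - 5)*(v - 4)^2) - 1/((v - 5)^2*(v - 4)) = (9 - 2*v)/(v^4 - 18*v^3 + 121*v^2 - 360*v + 400)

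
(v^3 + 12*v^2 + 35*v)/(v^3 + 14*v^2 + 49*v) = (v + 5)/(v + 7)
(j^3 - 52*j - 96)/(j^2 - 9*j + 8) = (j^2 + 8*j + 12)/(j - 1)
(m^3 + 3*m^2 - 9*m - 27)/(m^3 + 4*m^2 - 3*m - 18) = (m - 3)/(m - 2)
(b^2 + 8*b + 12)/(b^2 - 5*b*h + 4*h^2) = (b^2 + 8*b + 12)/(b^2 - 5*b*h + 4*h^2)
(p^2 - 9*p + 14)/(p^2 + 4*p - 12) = (p - 7)/(p + 6)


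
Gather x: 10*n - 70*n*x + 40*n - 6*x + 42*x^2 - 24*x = 50*n + 42*x^2 + x*(-70*n - 30)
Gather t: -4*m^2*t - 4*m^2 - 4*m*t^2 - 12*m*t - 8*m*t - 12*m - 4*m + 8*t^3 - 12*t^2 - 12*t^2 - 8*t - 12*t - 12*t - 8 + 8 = -4*m^2 - 16*m + 8*t^3 + t^2*(-4*m - 24) + t*(-4*m^2 - 20*m - 32)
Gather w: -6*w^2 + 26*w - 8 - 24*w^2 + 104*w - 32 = -30*w^2 + 130*w - 40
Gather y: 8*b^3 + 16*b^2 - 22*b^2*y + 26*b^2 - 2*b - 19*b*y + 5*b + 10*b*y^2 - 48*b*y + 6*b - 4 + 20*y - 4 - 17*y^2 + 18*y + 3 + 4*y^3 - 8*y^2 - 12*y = 8*b^3 + 42*b^2 + 9*b + 4*y^3 + y^2*(10*b - 25) + y*(-22*b^2 - 67*b + 26) - 5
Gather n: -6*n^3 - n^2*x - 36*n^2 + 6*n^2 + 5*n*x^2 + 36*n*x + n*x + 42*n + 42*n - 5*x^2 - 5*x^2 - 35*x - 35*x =-6*n^3 + n^2*(-x - 30) + n*(5*x^2 + 37*x + 84) - 10*x^2 - 70*x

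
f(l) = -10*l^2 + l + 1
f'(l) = 1 - 20*l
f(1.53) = -20.88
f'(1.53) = -29.60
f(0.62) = -2.22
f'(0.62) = -11.40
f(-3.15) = -101.38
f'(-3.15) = 64.00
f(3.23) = -100.10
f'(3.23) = -63.60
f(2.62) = -65.02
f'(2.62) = -51.40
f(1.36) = -16.14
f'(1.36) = -26.20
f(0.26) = 0.58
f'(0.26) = -4.20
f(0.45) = -0.58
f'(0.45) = -8.00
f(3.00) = -86.00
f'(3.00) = -59.00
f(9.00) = -800.00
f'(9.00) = -179.00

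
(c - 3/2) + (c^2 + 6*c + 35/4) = c^2 + 7*c + 29/4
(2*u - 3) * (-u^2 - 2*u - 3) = -2*u^3 - u^2 + 9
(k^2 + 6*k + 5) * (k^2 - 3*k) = k^4 + 3*k^3 - 13*k^2 - 15*k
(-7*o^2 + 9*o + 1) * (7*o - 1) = -49*o^3 + 70*o^2 - 2*o - 1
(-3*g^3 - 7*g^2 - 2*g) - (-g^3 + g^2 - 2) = -2*g^3 - 8*g^2 - 2*g + 2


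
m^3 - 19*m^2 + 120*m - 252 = (m - 7)*(m - 6)^2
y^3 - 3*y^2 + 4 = (y - 2)^2*(y + 1)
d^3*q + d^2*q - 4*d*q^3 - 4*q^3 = (d - 2*q)*(d + 2*q)*(d*q + q)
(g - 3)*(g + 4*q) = g^2 + 4*g*q - 3*g - 12*q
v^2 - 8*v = v*(v - 8)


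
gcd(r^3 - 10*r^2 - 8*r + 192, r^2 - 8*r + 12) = r - 6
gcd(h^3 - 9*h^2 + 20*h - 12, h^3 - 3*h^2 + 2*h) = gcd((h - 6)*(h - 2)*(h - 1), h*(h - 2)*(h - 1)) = h^2 - 3*h + 2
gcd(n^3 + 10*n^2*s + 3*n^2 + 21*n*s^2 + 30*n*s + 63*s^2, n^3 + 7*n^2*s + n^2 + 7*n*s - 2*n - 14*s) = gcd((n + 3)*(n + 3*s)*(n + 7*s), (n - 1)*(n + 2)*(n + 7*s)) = n + 7*s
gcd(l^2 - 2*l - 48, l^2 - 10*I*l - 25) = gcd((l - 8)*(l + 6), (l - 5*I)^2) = 1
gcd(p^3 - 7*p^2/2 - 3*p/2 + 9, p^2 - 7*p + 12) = p - 3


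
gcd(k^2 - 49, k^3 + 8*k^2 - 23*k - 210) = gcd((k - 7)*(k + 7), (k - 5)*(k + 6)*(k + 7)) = k + 7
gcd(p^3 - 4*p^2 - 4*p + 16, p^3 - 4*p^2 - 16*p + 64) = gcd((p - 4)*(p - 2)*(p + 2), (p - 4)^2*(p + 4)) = p - 4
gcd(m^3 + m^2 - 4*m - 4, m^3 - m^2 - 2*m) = m^2 - m - 2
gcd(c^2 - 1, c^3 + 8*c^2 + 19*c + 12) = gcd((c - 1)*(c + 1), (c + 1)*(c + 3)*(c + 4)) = c + 1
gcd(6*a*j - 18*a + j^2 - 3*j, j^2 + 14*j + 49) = 1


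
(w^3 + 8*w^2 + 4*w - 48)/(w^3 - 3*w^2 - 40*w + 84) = (w + 4)/(w - 7)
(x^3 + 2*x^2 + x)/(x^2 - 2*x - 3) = x*(x + 1)/(x - 3)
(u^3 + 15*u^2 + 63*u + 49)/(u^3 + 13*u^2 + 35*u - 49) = (u + 1)/(u - 1)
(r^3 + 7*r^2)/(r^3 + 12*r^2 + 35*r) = r/(r + 5)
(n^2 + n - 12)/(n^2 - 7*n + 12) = (n + 4)/(n - 4)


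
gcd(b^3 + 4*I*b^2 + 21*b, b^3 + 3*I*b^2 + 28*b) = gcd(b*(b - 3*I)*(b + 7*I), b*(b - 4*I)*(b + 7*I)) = b^2 + 7*I*b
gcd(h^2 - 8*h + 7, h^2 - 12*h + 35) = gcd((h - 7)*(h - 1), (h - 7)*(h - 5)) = h - 7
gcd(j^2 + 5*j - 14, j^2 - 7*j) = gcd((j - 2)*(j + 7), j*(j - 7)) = 1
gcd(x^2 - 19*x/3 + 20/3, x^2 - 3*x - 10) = x - 5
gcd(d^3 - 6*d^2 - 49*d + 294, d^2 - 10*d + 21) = d - 7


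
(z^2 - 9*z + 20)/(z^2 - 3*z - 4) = (z - 5)/(z + 1)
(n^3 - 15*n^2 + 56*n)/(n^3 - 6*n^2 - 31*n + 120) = n*(n - 7)/(n^2 + 2*n - 15)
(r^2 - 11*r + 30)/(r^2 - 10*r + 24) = (r - 5)/(r - 4)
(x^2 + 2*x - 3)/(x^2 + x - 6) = (x - 1)/(x - 2)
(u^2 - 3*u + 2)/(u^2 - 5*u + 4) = (u - 2)/(u - 4)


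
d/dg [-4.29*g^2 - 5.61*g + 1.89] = -8.58*g - 5.61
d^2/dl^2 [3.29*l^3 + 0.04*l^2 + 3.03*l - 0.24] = 19.74*l + 0.08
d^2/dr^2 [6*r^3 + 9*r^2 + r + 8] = 36*r + 18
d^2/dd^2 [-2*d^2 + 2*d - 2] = -4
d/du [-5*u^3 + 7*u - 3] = 7 - 15*u^2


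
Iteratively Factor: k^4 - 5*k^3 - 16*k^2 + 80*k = (k - 5)*(k^3 - 16*k) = (k - 5)*(k - 4)*(k^2 + 4*k) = k*(k - 5)*(k - 4)*(k + 4)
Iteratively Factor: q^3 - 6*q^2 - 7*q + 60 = (q - 5)*(q^2 - q - 12) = (q - 5)*(q - 4)*(q + 3)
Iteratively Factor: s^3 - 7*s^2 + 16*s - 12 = (s - 2)*(s^2 - 5*s + 6) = (s - 2)^2*(s - 3)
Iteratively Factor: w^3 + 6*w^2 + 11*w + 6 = (w + 1)*(w^2 + 5*w + 6) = (w + 1)*(w + 3)*(w + 2)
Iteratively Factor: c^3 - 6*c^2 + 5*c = (c)*(c^2 - 6*c + 5) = c*(c - 1)*(c - 5)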